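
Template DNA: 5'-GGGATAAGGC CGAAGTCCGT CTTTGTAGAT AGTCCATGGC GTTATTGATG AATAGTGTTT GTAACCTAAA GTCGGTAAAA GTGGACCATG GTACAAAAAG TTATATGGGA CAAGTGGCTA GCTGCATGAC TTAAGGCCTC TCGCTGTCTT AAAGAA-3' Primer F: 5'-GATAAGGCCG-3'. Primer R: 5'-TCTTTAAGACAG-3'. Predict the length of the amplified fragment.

The forward primer matches the template at positions 3–12.
Taking the reverse complement of TCTTTAAGACAG gives CTGTCTTAAAGA, found at positions 144–155 on the template; the primer anneals here to the top strand with its 3' end pointing upstream.
Amplicon spans positions 3–155: 153 bp.

153 bp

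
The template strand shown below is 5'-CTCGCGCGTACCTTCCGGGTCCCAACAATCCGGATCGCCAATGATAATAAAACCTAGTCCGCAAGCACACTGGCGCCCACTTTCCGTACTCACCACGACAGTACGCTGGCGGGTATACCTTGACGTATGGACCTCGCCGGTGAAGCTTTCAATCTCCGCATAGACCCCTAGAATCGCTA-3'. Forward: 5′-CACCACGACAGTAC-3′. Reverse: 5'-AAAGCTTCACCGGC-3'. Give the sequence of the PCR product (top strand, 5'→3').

5'-CACCACGACAGTACGCTGGCGGGTATACCTTGACGTATGGACCTCGCCGGTGAAGCTTT-3'

The forward primer matches the template at positions 91–104.
Taking the reverse complement of AAAGCTTCACCGGC gives GCCGGTGAAGCTTT, found at positions 136–149 on the template; the primer anneals here to the top strand with its 3' end pointing upstream.
The product is the template from position 91 through 149 (59 bp).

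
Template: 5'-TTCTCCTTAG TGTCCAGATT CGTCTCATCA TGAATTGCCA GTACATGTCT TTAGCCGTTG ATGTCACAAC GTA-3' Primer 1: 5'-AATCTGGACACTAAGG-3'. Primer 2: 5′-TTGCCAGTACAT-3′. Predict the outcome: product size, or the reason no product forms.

Primer 1 (AATCTGGACACTAAGG) has reverse complement CCTTAGTGTCCAGATT, which matches the top strand at positions 5–20; primer 1 anneals to the top strand there with its 3' end pointing upstream toward position 5.
Primer 2 (TTGCCAGTACAT) matches the top strand directly at positions 35–46; it anneals to the bottom strand with its 3' end pointing downstream toward position 46.
The 3' ends diverge (primer 1 extends toward position 1, primer 2 toward position 73), so the primers never converge on a shared product.

No product — the primers' 3' ends point away from each other.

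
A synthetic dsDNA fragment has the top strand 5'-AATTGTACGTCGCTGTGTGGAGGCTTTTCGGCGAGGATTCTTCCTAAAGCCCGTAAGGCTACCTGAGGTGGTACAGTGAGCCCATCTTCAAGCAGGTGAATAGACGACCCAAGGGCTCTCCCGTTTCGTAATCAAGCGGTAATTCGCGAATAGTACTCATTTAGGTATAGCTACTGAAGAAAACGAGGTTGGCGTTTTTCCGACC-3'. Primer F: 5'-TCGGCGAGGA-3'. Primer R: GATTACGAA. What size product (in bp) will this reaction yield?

Scanning the template, TCGGCGAGGA occurs at positions 28–37; this primer anneals to the bottom strand there with its 3' end pointing downstream.
Taking the reverse complement of GATTACGAA gives TTCGTAATC, found at positions 125–133 on the template; the primer anneals here to the top strand with its 3' end pointing upstream.
Amplicon spans positions 28–133: 106 bp.

106 bp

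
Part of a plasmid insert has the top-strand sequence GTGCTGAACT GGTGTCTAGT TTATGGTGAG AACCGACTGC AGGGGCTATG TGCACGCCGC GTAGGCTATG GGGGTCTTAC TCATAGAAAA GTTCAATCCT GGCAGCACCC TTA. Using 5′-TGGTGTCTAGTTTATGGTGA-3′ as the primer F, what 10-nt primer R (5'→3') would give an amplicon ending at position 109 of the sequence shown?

5'-GGTGCTGCCA-3'

The forward primer binds at positions 10–29; the product's 3' end on the top strand is position 109.
The reverse primer anneals to the top strand over positions 100–109, i.e. to TGGCAGCACC.
Its sequence written 5'→3' is the reverse complement: GGTGCTGCCA.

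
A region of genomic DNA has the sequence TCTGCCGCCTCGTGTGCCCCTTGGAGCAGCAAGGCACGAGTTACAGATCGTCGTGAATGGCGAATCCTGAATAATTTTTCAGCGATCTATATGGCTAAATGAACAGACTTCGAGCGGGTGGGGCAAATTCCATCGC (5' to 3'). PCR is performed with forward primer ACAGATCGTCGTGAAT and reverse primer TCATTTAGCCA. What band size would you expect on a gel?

The forward primer matches the template at positions 43–58.
Taking the reverse complement of TCATTTAGCCA gives TGGCTAAATGA, found at positions 92–102 on the template; the primer anneals here to the top strand with its 3' end pointing upstream.
The product runs from position 43 to position 102, so its length is 102 − 43 + 1 = 60 bp.

60 bp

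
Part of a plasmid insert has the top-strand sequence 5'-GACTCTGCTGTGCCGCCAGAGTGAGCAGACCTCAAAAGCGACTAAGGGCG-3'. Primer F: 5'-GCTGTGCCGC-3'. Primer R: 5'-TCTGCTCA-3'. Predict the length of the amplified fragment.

23 bp

Forward primer GCTGTGCCGC is found on the top strand at positions 7–16.
Taking the reverse complement of TCTGCTCA gives TGAGCAGA, found at positions 22–29 on the template; the primer anneals here to the top strand with its 3' end pointing upstream.
Amplicon spans positions 7–29: 23 bp.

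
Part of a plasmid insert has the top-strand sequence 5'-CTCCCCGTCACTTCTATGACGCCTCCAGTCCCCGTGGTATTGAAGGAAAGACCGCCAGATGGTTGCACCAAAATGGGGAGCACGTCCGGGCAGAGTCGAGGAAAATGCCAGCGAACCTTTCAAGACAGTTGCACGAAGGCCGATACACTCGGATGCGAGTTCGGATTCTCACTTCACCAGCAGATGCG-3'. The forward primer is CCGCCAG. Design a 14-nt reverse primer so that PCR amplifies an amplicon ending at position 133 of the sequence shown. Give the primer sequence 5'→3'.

The forward primer binds at positions 52–58; the product's 3' end on the top strand is position 133.
The reverse primer anneals to the top strand over positions 120–133, i.e. to TCAAGACAGTTGCA.
Its sequence written 5'→3' is the reverse complement: TGCAACTGTCTTGA.

5'-TGCAACTGTCTTGA-3'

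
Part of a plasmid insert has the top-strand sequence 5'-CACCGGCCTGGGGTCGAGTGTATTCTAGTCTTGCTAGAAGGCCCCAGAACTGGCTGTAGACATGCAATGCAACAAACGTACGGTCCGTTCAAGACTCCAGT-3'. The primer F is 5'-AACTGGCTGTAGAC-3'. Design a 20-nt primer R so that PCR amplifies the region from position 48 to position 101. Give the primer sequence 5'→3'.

5'-ACTGGAGTCTTGAACGGACC-3'

The product's 3' end on the top strand is position 101.
The reverse primer anneals to the top strand over positions 82–101, i.e. to GGTCCGTTCAAGACTCCAGT.
Its sequence written 5'→3' is the reverse complement: ACTGGAGTCTTGAACGGACC.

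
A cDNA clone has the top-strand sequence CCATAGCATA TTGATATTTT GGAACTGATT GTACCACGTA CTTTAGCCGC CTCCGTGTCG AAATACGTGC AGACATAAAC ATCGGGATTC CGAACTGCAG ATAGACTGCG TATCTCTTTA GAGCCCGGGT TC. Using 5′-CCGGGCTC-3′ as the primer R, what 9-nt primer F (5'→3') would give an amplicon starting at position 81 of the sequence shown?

The reverse primer's reverse complement GAGCCCGG matches the template at positions 121–128; the product starts at position 81.
The forward primer is identical to the top strand over positions 81–89: ATCGGGATT.

5'-ATCGGGATT-3'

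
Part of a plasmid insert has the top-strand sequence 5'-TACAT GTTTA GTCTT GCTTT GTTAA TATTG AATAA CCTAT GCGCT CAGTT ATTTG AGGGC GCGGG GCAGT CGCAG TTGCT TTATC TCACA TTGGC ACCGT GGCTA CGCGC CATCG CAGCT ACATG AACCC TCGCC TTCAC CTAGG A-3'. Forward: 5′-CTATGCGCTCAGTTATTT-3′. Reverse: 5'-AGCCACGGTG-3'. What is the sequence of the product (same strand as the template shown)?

5'-CTATGCGCTCAGTTATTTGAGGGCGCGGGGCAGTCGCAGTTGCTTTATCTCACATTGGCACCGTGGCT-3'

Forward primer CTATGCGCTCAGTTATTT is found on the top strand at positions 37–54.
Taking the reverse complement of AGCCACGGTG gives CACCGTGGCT, found at positions 95–104 on the template; the primer anneals here to the top strand with its 3' end pointing upstream.
The product is the template from position 37 through 104 (68 bp).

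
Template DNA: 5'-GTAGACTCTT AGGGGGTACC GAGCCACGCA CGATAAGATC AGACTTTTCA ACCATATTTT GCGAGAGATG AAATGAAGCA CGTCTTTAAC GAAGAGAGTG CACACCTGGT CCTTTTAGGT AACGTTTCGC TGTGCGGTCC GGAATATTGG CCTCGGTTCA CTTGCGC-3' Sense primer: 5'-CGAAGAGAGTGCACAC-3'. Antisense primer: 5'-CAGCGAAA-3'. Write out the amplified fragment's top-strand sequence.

The forward primer matches the template at positions 90–105.
The reverse primer's reverse complement is TTTCGCTG, which matches the template at positions 125–132.
The product is the template from position 90 through 132 (43 bp).

5'-CGAAGAGAGTGCACACCTGGTCCTTTTAGGTAACGTTTCGCTG-3'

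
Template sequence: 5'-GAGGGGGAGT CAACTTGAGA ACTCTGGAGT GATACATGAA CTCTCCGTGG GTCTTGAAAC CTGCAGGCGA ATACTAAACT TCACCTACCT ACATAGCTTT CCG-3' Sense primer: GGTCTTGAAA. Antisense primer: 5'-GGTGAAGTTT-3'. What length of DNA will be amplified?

36 bp

Scanning the template, GGTCTTGAAA occurs at positions 50–59; this primer anneals to the bottom strand there with its 3' end pointing downstream.
Reverse complement of the reverse primer: AAACTTCACC. This occurs on the top strand at positions 76–85.
The product runs from position 50 to position 85, so its length is 85 − 50 + 1 = 36 bp.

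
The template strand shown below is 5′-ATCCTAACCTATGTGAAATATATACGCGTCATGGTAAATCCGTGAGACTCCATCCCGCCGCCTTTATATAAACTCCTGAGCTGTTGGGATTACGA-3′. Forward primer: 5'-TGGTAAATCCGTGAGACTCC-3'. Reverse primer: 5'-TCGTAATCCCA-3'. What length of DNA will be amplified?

64 bp

The forward primer matches the template at positions 32–51.
Taking the reverse complement of TCGTAATCCCA gives TGGGATTACGA, found at positions 85–95 on the template; the primer anneals here to the top strand with its 3' end pointing upstream.
The product runs from position 32 to position 95, so its length is 95 − 32 + 1 = 64 bp.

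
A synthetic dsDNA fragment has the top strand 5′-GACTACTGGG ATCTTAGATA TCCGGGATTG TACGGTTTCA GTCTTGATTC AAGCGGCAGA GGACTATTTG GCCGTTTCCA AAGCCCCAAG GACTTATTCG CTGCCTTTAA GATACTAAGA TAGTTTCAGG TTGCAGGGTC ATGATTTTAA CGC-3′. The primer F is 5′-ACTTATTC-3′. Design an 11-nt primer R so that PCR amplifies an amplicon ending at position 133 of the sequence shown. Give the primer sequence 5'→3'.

The forward primer binds at positions 92–99; the product's 3' end on the top strand is position 133.
The reverse primer anneals to the top strand over positions 123–133, i.e. to GTTTCAGGTTG.
Its sequence written 5'→3' is the reverse complement: CAACCTGAAAC.

5'-CAACCTGAAAC-3'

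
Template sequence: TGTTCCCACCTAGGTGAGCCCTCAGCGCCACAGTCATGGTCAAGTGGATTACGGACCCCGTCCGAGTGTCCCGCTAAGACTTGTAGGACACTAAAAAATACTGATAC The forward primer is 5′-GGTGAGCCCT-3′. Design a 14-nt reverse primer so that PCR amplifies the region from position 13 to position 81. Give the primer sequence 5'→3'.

The product's 3' end on the top strand is position 81.
The reverse primer anneals to the top strand over positions 68–81, i.e. to GTCCCGCTAAGACT.
Its sequence written 5'→3' is the reverse complement: AGTCTTAGCGGGAC.

5'-AGTCTTAGCGGGAC-3'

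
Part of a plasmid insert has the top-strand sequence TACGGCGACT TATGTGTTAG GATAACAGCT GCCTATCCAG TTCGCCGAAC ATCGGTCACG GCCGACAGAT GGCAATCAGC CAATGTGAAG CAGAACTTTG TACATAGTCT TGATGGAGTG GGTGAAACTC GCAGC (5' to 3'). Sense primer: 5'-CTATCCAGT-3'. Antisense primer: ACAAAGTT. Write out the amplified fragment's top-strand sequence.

5'-CTATCCAGTTCGCCGAACATCGGTCACGGCCGACAGATGGCAATCAGCCAATGTGAAGCAGAACTTTGT-3'

Scanning the template, CTATCCAGT occurs at positions 33–41; this primer anneals to the bottom strand there with its 3' end pointing downstream.
Taking the reverse complement of ACAAAGTT gives AACTTTGT, found at positions 94–101 on the template; the primer anneals here to the top strand with its 3' end pointing upstream.
The product is the template from position 33 through 101 (69 bp).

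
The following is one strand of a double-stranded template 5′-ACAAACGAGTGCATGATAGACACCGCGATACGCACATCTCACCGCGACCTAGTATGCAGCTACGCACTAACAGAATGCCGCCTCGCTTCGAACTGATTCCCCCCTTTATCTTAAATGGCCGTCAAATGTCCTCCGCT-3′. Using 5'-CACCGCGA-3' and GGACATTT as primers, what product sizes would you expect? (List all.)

111 bp, 92 bp

The forward primer CACCGCGA matches the top strand at positions 21–28, 40–47.
The reverse primer's reverse complement is AAATGTCC, matching at positions 124–131.
Each forward site pairs with the reverse site to give a product ending at position 131: sizes 111, 92 bp.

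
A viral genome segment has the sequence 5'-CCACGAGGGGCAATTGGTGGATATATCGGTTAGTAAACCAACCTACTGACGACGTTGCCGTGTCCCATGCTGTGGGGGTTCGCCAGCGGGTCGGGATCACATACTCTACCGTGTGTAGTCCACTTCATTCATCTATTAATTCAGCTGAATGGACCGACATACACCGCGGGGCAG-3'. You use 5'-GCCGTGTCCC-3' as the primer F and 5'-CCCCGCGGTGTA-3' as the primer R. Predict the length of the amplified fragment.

The forward primer matches the template at positions 57–66.
The reverse primer's reverse complement is TACACCGCGGGG, which matches the template at positions 160–171.
The product runs from position 57 to position 171, so its length is 171 − 57 + 1 = 115 bp.

115 bp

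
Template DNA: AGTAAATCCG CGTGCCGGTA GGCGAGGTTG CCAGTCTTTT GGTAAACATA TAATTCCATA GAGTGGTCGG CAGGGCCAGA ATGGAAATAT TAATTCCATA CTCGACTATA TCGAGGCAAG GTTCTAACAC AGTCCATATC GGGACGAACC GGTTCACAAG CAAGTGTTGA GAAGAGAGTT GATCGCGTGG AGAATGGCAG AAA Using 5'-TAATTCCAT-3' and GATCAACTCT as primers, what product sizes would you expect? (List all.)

The forward primer TAATTCCAT matches the top strand at positions 51–59, 91–99.
The reverse primer's reverse complement is AGAGTTGATC, matching at positions 175–184.
Each forward site pairs with the reverse site to give a product ending at position 184: sizes 134, 94 bp.

134 bp, 94 bp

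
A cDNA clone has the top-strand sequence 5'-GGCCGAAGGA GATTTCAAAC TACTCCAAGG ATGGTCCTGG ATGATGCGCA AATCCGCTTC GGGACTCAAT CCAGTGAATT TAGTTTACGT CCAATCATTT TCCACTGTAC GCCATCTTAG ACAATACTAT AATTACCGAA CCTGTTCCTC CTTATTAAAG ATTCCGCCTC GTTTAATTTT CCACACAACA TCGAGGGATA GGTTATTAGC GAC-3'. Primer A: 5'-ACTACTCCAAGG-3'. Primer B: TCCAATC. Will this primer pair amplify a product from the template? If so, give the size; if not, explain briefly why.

Primer A (ACTACTCCAAGG) matches the top strand at positions 19–30 (3' end points downstream).
Primer B (TCCAATC) also matches the top strand directly, at positions 90–96 — its reverse complement GATTGGA is not present.
Both primers anneal to the bottom strand with 3' ends pointing the same way, so neither can prime synthesis back toward the other.

No product — both primers anneal to the same strand and extend in the same direction.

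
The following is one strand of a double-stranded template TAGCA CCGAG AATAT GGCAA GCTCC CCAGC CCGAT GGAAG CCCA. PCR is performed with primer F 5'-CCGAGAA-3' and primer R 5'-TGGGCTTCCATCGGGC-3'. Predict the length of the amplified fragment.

39 bp

Scanning the template, CCGAGAA occurs at positions 6–12; this primer anneals to the bottom strand there with its 3' end pointing downstream.
The reverse primer's reverse complement is GCCCGATGGAAGCCCA, which matches the template at positions 29–44.
Amplicon spans positions 6–44: 39 bp.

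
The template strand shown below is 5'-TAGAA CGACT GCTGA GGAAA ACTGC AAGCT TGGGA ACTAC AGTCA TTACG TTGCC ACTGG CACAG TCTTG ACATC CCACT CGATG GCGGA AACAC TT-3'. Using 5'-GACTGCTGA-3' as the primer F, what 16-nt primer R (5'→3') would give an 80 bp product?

5'-CCATCGAGTGGGATGT-3'

The forward primer binds at positions 7–15, so an 80 bp product ends at position 7 + 80 − 1 = 86.
The reverse primer anneals to the top strand over positions 71–86, i.e. to ACATCCCACTCGATGG.
Its sequence written 5'→3' is the reverse complement: CCATCGAGTGGGATGT.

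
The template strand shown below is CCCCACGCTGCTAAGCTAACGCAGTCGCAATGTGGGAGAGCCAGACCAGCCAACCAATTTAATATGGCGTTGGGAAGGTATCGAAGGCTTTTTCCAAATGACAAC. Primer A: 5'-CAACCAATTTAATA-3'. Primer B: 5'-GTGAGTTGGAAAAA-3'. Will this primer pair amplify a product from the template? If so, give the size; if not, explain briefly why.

Primer B (GTGAGTTGGAAAAA) does not match the top strand, and its reverse complement TTTTTCCAACTCAC does not match either.
With no annealing site for primer B, no amplification occurs.

No product — primer B has no binding site in the template.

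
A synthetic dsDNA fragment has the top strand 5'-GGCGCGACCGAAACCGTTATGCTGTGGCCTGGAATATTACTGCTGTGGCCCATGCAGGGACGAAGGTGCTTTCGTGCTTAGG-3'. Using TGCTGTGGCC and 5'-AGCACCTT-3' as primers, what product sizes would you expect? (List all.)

51 bp, 30 bp

The forward primer TGCTGTGGCC matches the top strand at positions 20–29, 41–50.
The reverse primer's reverse complement is AAGGTGCT, matching at positions 63–70.
Each forward site pairs with the reverse site to give a product ending at position 70: sizes 51, 30 bp.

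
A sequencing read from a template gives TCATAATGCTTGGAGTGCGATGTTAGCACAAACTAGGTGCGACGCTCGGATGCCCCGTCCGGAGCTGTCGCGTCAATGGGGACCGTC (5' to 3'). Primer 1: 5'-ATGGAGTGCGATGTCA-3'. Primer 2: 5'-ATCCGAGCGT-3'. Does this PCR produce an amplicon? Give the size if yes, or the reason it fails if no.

No product — primer 1 has no binding site in the template.

Primer 1 (ATGGAGTGCGATGTCA) does not match the top strand, and its reverse complement TGACATCGCACTCCAT does not match either.
With no annealing site for primer 1, no amplification occurs.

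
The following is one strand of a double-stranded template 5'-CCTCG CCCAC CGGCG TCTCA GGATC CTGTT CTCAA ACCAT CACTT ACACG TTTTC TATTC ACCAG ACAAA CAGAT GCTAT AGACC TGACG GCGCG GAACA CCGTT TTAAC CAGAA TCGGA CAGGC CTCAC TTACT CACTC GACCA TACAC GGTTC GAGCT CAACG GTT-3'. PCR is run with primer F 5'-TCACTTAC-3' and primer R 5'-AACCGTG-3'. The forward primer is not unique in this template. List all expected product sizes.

The forward primer TCACTTAC matches the top strand at positions 40–47, 127–134.
The reverse primer's reverse complement is CACGGTT, matching at positions 148–154.
Each forward site pairs with the reverse site to give a product ending at position 154: sizes 115, 28 bp.

115 bp, 28 bp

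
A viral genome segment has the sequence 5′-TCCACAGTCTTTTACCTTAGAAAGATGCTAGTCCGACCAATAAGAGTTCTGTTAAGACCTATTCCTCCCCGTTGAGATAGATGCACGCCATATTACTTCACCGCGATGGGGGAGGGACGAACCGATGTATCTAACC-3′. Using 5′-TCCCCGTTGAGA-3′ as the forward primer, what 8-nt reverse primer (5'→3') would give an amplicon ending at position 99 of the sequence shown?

5'-GAAGTAAT-3'

The forward primer binds at positions 66–77; the product's 3' end on the top strand is position 99.
The reverse primer anneals to the top strand over positions 92–99, i.e. to ATTACTTC.
Its sequence written 5'→3' is the reverse complement: GAAGTAAT.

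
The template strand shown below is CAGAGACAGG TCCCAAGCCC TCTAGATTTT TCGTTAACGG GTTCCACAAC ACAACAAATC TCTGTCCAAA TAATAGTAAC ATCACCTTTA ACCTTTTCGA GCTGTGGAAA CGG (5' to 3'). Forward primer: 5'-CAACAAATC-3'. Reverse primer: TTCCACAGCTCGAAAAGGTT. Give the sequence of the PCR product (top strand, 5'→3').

The forward primer matches the template at positions 52–60.
Reverse complement of the reverse primer: AACCTTTTCGAGCTGTGGAA. This occurs on the top strand at positions 90–109.
The product is the template from position 52 through 109 (58 bp).

5'-CAACAAATCTCTGTCCAAATAATAGTAACATCACCTTTAACCTTTTCGAGCTGTGGAA-3'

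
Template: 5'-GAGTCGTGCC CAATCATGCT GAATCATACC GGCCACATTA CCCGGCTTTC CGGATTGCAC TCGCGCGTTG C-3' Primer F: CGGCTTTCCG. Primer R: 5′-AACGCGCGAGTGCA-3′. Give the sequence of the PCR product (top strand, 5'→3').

5'-CGGCTTTCCGGATTGCACTCGCGCGTT-3'

The forward primer matches the template at positions 43–52.
Taking the reverse complement of AACGCGCGAGTGCA gives TGCACTCGCGCGTT, found at positions 56–69 on the template; the primer anneals here to the top strand with its 3' end pointing upstream.
The product is the template from position 43 through 69 (27 bp).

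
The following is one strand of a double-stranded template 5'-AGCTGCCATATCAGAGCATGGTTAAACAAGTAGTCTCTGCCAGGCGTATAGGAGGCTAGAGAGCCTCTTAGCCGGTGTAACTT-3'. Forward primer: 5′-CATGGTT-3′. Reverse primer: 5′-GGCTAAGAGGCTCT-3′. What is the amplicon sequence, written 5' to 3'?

The forward primer matches the template at positions 17–23.
The reverse primer's reverse complement is AGAGCCTCTTAGCC, which matches the template at positions 60–73.
The product is the template from position 17 through 73 (57 bp).

5'-CATGGTTAAACAAGTAGTCTCTGCCAGGCGTATAGGAGGCTAGAGAGCCTCTTAGCC-3'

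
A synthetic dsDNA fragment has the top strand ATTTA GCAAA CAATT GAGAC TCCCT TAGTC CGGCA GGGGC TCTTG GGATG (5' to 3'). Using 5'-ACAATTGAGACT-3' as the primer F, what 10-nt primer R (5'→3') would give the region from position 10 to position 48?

5'-TCCCAAGAGC-3'

The product's 3' end on the top strand is position 48.
The reverse primer anneals to the top strand over positions 39–48, i.e. to GCTCTTGGGA.
Its sequence written 5'→3' is the reverse complement: TCCCAAGAGC.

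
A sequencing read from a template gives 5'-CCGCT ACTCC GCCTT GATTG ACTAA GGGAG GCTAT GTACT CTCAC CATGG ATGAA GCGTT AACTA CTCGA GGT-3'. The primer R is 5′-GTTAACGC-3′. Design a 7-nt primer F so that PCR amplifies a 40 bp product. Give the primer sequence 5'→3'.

5'-AAGGGAG-3'

The reverse primer's reverse complement GCGTTAAC matches the template at positions 56–63, so the product ends at position 63.
A 40 bp product then starts at position 63 − 40 + 1 = 24.
The forward primer is identical to the top strand there: AAGGGAG.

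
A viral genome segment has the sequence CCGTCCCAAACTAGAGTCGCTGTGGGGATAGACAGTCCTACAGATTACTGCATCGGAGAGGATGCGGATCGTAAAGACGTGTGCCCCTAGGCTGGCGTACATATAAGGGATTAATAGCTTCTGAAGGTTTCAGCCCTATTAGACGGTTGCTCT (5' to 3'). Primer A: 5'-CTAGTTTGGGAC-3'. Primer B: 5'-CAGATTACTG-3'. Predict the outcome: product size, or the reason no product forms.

No product — the primers' 3' ends point away from each other.

Primer A (CTAGTTTGGGAC) has reverse complement GTCCCAAACTAG, which matches the top strand at positions 3–14; primer A anneals to the top strand there with its 3' end pointing upstream toward position 3.
Primer B (CAGATTACTG) matches the top strand directly at positions 41–50; it anneals to the bottom strand with its 3' end pointing downstream toward position 50.
The 3' ends diverge (primer A extends toward position 1, primer B toward position 153), so the primers never converge on a shared product.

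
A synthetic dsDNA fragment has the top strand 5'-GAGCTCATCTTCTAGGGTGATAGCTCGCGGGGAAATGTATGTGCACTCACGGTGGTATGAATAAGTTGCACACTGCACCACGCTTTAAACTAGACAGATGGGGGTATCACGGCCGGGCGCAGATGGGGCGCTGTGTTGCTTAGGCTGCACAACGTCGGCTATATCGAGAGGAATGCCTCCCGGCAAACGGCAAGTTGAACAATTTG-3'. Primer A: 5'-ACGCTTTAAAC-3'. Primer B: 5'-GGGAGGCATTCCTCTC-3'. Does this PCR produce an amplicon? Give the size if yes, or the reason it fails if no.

Yes — a 102 bp product.

Primer A (ACGCTTTAAAC) matches the top strand at positions 80–90; it acts as a forward primer.
Primer B's reverse complement is GAGAGGAATGCCTCCC, matching the top strand at positions 166–181; it acts as a reverse primer.
The 3' ends face each other across positions 80–181, giving a 102 bp product.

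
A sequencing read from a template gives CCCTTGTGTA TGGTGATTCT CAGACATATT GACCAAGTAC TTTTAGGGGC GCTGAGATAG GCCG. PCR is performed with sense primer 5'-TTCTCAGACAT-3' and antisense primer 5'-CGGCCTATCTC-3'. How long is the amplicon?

48 bp

Forward primer TTCTCAGACAT is found on the top strand at positions 17–27.
Taking the reverse complement of CGGCCTATCTC gives GAGATAGGCCG, found at positions 54–64 on the template; the primer anneals here to the top strand with its 3' end pointing upstream.
The product runs from position 17 to position 64, so its length is 64 − 17 + 1 = 48 bp.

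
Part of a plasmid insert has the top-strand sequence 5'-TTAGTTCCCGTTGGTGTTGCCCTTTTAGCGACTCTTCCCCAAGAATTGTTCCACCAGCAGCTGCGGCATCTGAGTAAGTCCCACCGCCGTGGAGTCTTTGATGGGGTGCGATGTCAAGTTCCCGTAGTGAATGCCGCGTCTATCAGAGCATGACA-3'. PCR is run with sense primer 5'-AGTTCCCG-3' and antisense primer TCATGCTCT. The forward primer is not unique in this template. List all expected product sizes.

The forward primer AGTTCCCG matches the top strand at positions 3–10, 117–124.
The reverse primer's reverse complement is AGAGCATGA, matching at positions 145–153.
Each forward site pairs with the reverse site to give a product ending at position 153: sizes 151, 37 bp.

151 bp, 37 bp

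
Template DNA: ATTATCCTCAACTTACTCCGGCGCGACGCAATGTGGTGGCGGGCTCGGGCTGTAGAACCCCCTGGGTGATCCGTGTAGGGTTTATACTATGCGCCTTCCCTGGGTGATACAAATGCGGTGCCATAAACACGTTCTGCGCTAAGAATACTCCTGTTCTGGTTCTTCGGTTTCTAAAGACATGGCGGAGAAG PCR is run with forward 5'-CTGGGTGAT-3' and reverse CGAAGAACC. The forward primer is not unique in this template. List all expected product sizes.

105 bp, 67 bp

The forward primer CTGGGTGAT matches the top strand at positions 62–70, 100–108.
The reverse primer's reverse complement is GGTTCTTCG, matching at positions 158–166.
Each forward site pairs with the reverse site to give a product ending at position 166: sizes 105, 67 bp.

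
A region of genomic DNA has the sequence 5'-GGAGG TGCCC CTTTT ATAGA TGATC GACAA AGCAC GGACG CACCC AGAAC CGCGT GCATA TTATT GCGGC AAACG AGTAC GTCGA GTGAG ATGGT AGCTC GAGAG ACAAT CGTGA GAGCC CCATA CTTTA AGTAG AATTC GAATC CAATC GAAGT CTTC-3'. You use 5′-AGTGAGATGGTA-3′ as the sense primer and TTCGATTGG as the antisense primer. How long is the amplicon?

Forward primer AGTGAGATGGTA is found on the top strand at positions 85–96.
The reverse primer's reverse complement is CCAATCGAA, which matches the template at positions 145–153.
The product runs from position 85 to position 153, so its length is 153 − 85 + 1 = 69 bp.

69 bp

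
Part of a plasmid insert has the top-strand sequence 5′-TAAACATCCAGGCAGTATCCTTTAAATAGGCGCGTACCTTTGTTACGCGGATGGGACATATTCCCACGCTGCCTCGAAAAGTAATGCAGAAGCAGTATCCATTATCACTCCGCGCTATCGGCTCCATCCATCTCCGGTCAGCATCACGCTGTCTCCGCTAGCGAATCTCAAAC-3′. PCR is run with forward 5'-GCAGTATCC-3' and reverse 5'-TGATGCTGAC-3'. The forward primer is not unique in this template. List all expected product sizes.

The forward primer GCAGTATCC matches the top strand at positions 12–20, 92–100.
The reverse primer's reverse complement is GTCAGCATCA, matching at positions 137–146.
Each forward site pairs with the reverse site to give a product ending at position 146: sizes 135, 55 bp.

135 bp, 55 bp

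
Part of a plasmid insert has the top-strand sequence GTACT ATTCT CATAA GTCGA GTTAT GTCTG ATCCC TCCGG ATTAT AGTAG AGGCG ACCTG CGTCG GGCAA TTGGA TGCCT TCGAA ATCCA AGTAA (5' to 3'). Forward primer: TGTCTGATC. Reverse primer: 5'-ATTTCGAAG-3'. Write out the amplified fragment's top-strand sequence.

5'-TGTCTGATCCCTCCGGATTATAGTAGAGGCGACCTGCGTCGGGCAATTGGATGCCTTCGAAAT-3'

The forward primer matches the template at positions 25–33.
Reverse complement of the reverse primer: CTTCGAAAT. This occurs on the top strand at positions 79–87.
The product is the template from position 25 through 87 (63 bp).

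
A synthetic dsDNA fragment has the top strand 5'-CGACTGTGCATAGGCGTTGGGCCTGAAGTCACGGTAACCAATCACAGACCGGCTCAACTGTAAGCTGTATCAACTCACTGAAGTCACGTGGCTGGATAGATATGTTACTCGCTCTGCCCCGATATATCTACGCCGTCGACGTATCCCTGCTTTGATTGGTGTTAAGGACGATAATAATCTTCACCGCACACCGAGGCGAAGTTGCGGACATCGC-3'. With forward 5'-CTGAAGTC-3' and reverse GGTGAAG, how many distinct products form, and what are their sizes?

Two products: 163 bp, 108 bp

The forward primer CTGAAGTC matches the top strand at positions 23–30, 78–85.
The reverse primer's reverse complement is CTTCACC, matching at positions 179–185.
Each forward site pairs with the reverse site to give a product ending at position 185: sizes 163, 108 bp.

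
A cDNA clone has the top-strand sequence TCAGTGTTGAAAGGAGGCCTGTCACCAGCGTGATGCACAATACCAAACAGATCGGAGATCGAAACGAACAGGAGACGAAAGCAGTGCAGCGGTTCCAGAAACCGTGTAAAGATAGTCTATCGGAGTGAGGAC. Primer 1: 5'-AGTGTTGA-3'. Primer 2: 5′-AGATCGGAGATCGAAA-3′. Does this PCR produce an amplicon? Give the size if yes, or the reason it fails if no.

Primer 1 (AGTGTTGA) matches the top strand at positions 3–10 (3' end points downstream).
Primer 2 (AGATCGGAGATCGAAA) also matches the top strand directly, at positions 49–64 — its reverse complement TTTCGATCTCCGATCT is not present.
Both primers anneal to the bottom strand with 3' ends pointing the same way, so neither can prime synthesis back toward the other.

No product — both primers anneal to the same strand and extend in the same direction.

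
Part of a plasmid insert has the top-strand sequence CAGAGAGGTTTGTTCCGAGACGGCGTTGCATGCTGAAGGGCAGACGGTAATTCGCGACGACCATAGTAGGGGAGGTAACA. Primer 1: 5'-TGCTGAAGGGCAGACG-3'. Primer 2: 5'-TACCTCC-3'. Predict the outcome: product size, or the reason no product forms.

Primer 1 (TGCTGAAGGGCAGACG) matches the top strand at positions 31–46; it acts as a forward primer.
Primer 2's reverse complement is GGAGGTA, matching the top strand at positions 71–77; it acts as a reverse primer.
The 3' ends face each other across positions 31–77, giving a 47 bp product.

Yes — a 47 bp product.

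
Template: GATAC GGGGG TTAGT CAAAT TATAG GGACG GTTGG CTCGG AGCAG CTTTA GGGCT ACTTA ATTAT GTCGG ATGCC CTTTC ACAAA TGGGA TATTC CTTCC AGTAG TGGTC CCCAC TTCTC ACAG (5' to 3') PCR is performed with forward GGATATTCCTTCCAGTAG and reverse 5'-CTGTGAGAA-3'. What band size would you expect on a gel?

Forward primer GGATATTCCTTCCAGTAG is found on the top strand at positions 88–105.
The reverse primer's reverse complement is TTCTCACAG, which matches the template at positions 116–124.
Product length = (reverse-primer end) − (forward-primer start) + 1 = 124 − 88 + 1 = 37 bp.

37 bp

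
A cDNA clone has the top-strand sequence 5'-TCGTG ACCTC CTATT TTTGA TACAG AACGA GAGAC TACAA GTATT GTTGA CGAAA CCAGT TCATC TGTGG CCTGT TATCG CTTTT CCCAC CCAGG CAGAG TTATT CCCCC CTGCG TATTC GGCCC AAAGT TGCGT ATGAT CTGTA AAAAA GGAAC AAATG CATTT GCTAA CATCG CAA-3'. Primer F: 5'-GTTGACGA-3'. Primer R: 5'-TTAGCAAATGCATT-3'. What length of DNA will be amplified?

Forward primer GTTGACGA is found on the top strand at positions 46–53.
Taking the reverse complement of TTAGCAAATGCATT gives AATGCATTTGCTAA, found at positions 157–170 on the template; the primer anneals here to the top strand with its 3' end pointing upstream.
Product length = (reverse-primer end) − (forward-primer start) + 1 = 170 − 46 + 1 = 125 bp.

125 bp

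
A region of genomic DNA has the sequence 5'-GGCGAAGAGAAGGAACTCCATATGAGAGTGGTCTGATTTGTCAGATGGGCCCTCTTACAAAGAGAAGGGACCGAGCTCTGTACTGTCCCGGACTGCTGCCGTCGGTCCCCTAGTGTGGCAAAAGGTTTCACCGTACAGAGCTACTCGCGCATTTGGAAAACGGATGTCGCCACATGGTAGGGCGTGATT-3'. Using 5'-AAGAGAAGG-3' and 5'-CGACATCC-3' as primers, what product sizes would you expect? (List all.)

165 bp, 110 bp

The forward primer AAGAGAAGG matches the top strand at positions 5–13, 60–68.
The reverse primer's reverse complement is GGATGTCG, matching at positions 162–169.
Each forward site pairs with the reverse site to give a product ending at position 169: sizes 165, 110 bp.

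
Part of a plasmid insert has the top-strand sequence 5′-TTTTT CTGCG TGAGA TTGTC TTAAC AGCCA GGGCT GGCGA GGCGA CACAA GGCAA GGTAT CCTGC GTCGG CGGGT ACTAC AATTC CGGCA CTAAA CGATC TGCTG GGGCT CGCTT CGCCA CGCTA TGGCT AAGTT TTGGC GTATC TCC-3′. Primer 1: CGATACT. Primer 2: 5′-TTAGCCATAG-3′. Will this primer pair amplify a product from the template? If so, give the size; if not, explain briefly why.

Primer 1 (CGATACT) does not match the top strand, and its reverse complement AGTATCG does not match either.
With no annealing site for primer 1, no amplification occurs.

No product — primer 1 has no binding site in the template.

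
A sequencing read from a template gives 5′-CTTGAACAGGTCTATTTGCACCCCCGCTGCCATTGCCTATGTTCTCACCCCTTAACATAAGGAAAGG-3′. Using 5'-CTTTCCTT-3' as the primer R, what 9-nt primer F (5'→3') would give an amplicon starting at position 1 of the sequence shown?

The reverse primer's reverse complement AAGGAAAG matches the template at positions 59–66; the product starts at position 1.
The forward primer is identical to the top strand over positions 1–9: CTTGAACAG.

5'-CTTGAACAG-3'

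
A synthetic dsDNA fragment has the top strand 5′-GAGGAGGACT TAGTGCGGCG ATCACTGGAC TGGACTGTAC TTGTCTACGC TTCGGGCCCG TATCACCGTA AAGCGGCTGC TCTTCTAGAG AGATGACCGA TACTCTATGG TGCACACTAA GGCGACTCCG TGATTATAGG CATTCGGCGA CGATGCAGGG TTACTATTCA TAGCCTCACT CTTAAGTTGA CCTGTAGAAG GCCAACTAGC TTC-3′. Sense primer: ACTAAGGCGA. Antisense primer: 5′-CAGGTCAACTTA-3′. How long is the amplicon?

79 bp

Scanning the template, ACTAAGGCGA occurs at positions 116–125; this primer anneals to the bottom strand there with its 3' end pointing downstream.
Taking the reverse complement of CAGGTCAACTTA gives TAAGTTGACCTG, found at positions 183–194 on the template; the primer anneals here to the top strand with its 3' end pointing upstream.
The product runs from position 116 to position 194, so its length is 194 − 116 + 1 = 79 bp.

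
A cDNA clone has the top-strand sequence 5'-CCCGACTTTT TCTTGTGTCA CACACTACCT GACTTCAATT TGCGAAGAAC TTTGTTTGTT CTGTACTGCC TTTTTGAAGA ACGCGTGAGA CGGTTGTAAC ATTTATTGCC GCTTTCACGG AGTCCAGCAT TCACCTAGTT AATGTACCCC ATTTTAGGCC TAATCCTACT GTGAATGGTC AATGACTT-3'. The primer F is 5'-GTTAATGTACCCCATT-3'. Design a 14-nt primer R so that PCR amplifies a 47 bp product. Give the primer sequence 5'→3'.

The forward primer binds at positions 138–153, so a 47 bp product ends at position 138 + 47 − 1 = 184.
The reverse primer anneals to the top strand over positions 171–184, i.e. to GTGAATGGTCAATG.
Its sequence written 5'→3' is the reverse complement: CATTGACCATTCAC.

5'-CATTGACCATTCAC-3'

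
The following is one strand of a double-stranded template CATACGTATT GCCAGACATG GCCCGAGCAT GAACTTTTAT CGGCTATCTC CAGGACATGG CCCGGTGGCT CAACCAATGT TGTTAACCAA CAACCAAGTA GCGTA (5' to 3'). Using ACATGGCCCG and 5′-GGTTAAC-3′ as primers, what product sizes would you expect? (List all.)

73 bp, 34 bp

The forward primer ACATGGCCCG matches the top strand at positions 16–25, 55–64.
The reverse primer's reverse complement is GTTAACC, matching at positions 82–88.
Each forward site pairs with the reverse site to give a product ending at position 88: sizes 73, 34 bp.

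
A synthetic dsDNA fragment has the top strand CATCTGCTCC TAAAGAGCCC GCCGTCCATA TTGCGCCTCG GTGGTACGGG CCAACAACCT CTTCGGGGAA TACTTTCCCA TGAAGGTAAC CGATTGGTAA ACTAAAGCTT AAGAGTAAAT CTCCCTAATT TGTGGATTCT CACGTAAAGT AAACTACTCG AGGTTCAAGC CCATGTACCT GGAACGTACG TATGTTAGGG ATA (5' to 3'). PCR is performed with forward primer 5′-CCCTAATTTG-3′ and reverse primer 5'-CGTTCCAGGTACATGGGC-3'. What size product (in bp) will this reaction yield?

64 bp

Forward primer CCCTAATTTG is found on the top strand at positions 123–132.
The reverse primer's reverse complement is GCCCATGTACCTGGAACG, which matches the template at positions 169–186.
The product runs from position 123 to position 186, so its length is 186 − 123 + 1 = 64 bp.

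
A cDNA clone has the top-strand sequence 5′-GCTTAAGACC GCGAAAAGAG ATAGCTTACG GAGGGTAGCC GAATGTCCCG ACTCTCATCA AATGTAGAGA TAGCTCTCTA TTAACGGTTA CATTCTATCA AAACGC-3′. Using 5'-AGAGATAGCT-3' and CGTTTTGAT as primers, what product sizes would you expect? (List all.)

89 bp, 40 bp

The forward primer AGAGATAGCT matches the top strand at positions 17–26, 66–75.
The reverse primer's reverse complement is ATCAAAACG, matching at positions 97–105.
Each forward site pairs with the reverse site to give a product ending at position 105: sizes 89, 40 bp.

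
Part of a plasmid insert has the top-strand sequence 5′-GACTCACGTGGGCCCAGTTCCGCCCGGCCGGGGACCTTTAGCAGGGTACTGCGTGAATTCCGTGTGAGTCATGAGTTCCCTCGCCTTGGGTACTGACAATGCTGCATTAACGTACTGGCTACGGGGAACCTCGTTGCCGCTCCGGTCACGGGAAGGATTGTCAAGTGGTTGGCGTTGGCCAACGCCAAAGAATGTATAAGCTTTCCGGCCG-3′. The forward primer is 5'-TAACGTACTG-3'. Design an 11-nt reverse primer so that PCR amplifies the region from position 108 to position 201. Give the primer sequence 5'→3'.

The product's 3' end on the top strand is position 201.
The reverse primer anneals to the top strand over positions 191–201, i.e. to AATGTATAAGC.
Its sequence written 5'→3' is the reverse complement: GCTTATACATT.

5'-GCTTATACATT-3'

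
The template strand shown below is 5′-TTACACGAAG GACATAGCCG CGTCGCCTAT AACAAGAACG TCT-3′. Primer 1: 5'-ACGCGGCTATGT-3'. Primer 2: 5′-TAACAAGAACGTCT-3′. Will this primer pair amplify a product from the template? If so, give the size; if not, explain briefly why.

No product — the primers' 3' ends point away from each other.

Primer 1 (ACGCGGCTATGT) has reverse complement ACATAGCCGCGT, which matches the top strand at positions 12–23; primer 1 anneals to the top strand there with its 3' end pointing upstream toward position 12.
Primer 2 (TAACAAGAACGTCT) matches the top strand directly at positions 30–43; it anneals to the bottom strand with its 3' end pointing downstream toward position 43.
The 3' ends diverge (primer 1 extends toward position 1, primer 2 toward position 43), so the primers never converge on a shared product.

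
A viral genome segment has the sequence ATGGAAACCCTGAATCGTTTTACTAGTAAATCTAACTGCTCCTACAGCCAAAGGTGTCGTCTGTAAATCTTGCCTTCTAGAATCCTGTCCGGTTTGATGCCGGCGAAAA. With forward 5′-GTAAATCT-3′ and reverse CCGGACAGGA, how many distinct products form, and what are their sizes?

The forward primer GTAAATCT matches the top strand at positions 26–33, 63–70.
The reverse primer's reverse complement is TCCTGTCCGG, matching at positions 83–92.
Each forward site pairs with the reverse site to give a product ending at position 92: sizes 67, 30 bp.

Two products: 67 bp, 30 bp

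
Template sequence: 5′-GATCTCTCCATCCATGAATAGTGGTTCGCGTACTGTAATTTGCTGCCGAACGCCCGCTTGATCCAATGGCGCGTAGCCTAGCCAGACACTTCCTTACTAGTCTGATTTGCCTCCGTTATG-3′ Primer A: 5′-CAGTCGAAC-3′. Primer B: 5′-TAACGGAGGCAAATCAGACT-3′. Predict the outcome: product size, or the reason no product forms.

Primer A (CAGTCGAAC) does not match the top strand, and its reverse complement GTTCGACTG does not match either.
With no annealing site for primer A, no amplification occurs.

No product — primer A has no binding site in the template.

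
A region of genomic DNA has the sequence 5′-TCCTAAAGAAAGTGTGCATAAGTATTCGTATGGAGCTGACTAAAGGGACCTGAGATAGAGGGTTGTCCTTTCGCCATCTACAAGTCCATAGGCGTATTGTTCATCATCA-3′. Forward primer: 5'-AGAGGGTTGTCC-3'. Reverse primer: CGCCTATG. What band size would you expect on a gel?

38 bp

Scanning the template, AGAGGGTTGTCC occurs at positions 57–68; this primer anneals to the bottom strand there with its 3' end pointing downstream.
Taking the reverse complement of CGCCTATG gives CATAGGCG, found at positions 87–94 on the template; the primer anneals here to the top strand with its 3' end pointing upstream.
Product length = (reverse-primer end) − (forward-primer start) + 1 = 94 − 57 + 1 = 38 bp.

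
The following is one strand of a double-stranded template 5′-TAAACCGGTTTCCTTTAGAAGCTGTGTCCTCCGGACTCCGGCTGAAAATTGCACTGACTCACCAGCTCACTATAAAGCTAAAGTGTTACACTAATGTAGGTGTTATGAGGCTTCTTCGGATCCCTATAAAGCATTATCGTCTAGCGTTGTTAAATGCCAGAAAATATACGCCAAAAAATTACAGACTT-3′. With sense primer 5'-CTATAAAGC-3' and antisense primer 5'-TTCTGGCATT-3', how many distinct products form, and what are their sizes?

The forward primer CTATAAAGC matches the top strand at positions 70–78, 124–132.
The reverse primer's reverse complement is AATGCCAGAA, matching at positions 153–162.
Each forward site pairs with the reverse site to give a product ending at position 162: sizes 93, 39 bp.

Two products: 93 bp, 39 bp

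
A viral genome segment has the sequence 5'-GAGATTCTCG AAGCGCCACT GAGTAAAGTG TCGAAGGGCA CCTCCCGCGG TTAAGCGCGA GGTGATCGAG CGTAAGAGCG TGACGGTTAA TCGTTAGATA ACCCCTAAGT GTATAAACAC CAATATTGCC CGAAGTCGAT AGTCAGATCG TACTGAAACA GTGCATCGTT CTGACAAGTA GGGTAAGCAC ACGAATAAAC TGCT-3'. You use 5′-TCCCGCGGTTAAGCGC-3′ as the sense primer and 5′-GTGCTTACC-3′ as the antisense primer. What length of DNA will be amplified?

Forward primer TCCCGCGGTTAAGCGC is found on the top strand at positions 43–58.
The reverse primer's reverse complement is GGTAAGCAC, which matches the template at positions 182–190.
Product length = (reverse-primer end) − (forward-primer start) + 1 = 190 − 43 + 1 = 148 bp.

148 bp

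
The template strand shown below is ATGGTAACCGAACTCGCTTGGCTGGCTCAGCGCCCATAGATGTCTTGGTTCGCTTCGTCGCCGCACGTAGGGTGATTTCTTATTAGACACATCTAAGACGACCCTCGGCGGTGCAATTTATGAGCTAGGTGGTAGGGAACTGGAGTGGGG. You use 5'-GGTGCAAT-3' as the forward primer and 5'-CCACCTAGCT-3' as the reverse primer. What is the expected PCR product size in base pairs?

23 bp

Forward primer GGTGCAAT is found on the top strand at positions 110–117.
The reverse primer's reverse complement is AGCTAGGTGG, which matches the template at positions 123–132.
Product length = (reverse-primer end) − (forward-primer start) + 1 = 132 − 110 + 1 = 23 bp.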